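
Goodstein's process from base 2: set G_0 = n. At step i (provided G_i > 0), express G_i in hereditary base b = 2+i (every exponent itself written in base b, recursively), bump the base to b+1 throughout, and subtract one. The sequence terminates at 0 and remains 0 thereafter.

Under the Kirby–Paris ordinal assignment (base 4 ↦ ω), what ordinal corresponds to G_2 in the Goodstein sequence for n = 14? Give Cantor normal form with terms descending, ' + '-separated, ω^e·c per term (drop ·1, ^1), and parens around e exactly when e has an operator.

G_0=14  [base 2] 2^(2 + 1) + 2^2 + 2  →[2↦3]→  3^(3 + 1) + 3^3 + 3 = 111  −1 ⇒ G_1=110
G_1=110  [base 3] 3^(3 + 1) + 3^3 + 2  →[3↦4]→  4^(4 + 1) + 4^4 + 2 = 1282  −1 ⇒ G_2=1281
G_2=1281  [base 4] 4^(4 + 1) + 4^4 + 1  →[4↦5]→  5^(5 + 1) + 5^5 + 1 = 18751  −1 ⇒ G_3=18750

ω^(ω + 1) + ω^ω + 1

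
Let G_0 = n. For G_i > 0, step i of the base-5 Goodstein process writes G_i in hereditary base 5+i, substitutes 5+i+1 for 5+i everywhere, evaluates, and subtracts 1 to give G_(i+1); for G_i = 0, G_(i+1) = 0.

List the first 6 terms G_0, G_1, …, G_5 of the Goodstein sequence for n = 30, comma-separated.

30, 41, 53, 67, 83, 101

G_0=30  [base 5] 5^2 + 5  →[5↦6]→  6^2 + 6 = 42  −1 ⇒ G_1=41
G_1=41  [base 6] 6^2 + 5  →[6↦7]→  7^2 + 5 = 54  −1 ⇒ G_2=53
G_2=53  [base 7] 7^2 + 4  →[7↦8]→  8^2 + 4 = 68  −1 ⇒ G_3=67
G_3=67  [base 8] 8^2 + 3  →[8↦9]→  9^2 + 3 = 84  −1 ⇒ G_4=83
G_4=83  [base 9] 9^2 + 2  →[9↦10]→  10^2 + 2 = 102  −1 ⇒ G_5=101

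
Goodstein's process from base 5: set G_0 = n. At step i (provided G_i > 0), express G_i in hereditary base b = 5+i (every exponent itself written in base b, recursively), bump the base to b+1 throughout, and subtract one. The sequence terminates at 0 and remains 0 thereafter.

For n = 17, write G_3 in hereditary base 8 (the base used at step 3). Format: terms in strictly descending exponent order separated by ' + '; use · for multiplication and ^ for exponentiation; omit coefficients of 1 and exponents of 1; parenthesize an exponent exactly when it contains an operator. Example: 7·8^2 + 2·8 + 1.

2·8 + 7

step 0: 17 = 3·5 + 2; sub 6 for 5: 3·6 + 2; = 20; G_1 = 20−1 = 19
step 1: 19 = 3·6 + 1; sub 7 for 6: 3·7 + 1; = 22; G_2 = 22−1 = 21
step 2: 21 = 3·7; sub 8 for 7: 3·8; = 24; G_3 = 24−1 = 23
step 3: 23 = 2·8 + 7; sub 9 for 8: 2·9 + 7; = 25; G_4 = 25−1 = 24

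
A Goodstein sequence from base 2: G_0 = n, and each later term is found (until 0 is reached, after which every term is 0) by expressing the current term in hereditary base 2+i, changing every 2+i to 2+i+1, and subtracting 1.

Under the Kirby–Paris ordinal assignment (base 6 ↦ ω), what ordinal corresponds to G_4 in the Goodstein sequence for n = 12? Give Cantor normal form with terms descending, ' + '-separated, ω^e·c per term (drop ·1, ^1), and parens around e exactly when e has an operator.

ω^(ω + 1) + ω^2·2 + ω + 5

step 0: 12 = 2^(2 + 1) + 2^2; sub 3 for 2: 3^(3 + 1) + 3^3; = 108; G_1 = 108−1 = 107
step 1: 107 = 3^(3 + 1) + 2·3^2 + 2·3 + 2; sub 4 for 3: 4^(4 + 1) + 2·4^2 + 2·4 + 2; = 1066; G_2 = 1066−1 = 1065
step 2: 1065 = 4^(4 + 1) + 2·4^2 + 2·4 + 1; sub 5 for 4: 5^(5 + 1) + 2·5^2 + 2·5 + 1; = 15686; G_3 = 15686−1 = 15685
step 3: 15685 = 5^(5 + 1) + 2·5^2 + 2·5; sub 6 for 5: 6^(6 + 1) + 2·6^2 + 2·6; = 280020; G_4 = 280020−1 = 280019
step 4: 280019 = 6^(6 + 1) + 2·6^2 + 6 + 5; sub 7 for 6: 7^(7 + 1) + 2·7^2 + 7 + 5; = 5764911; G_5 = 5764911−1 = 5764910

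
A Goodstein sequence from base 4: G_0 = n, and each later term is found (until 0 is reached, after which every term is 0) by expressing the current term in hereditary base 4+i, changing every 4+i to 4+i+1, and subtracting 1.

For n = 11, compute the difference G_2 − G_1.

base 4: 11 = 2·4 + 3; at 5: 2·5 + 3 = 13; next = 12
base 5: 12 = 2·5 + 2; at 6: 2·6 + 2 = 14; next = 13

1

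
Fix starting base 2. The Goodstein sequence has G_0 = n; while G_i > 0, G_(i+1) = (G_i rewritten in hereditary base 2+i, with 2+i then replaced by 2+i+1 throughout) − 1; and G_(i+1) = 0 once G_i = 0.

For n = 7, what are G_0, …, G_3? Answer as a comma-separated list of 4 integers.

7, 30, 259, 3127

i=0: 7 = 2^2 + 2 + 1 (b=2); 2→3: 3^3 + 3 + 1 = 31; 31−1 = 30
i=1: 30 = 3^3 + 3 (b=3); 3→4: 4^4 + 4 = 260; 260−1 = 259
i=2: 259 = 4^4 + 3 (b=4); 4→5: 5^5 + 3 = 3128; 3128−1 = 3127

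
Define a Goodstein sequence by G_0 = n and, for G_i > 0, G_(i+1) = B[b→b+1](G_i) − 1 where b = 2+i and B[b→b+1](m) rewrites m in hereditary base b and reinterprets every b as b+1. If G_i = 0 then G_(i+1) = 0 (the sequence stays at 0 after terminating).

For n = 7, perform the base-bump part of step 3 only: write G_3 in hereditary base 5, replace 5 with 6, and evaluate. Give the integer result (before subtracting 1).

G_0=7  [base 2] 2^2 + 2 + 1  →[2↦3]→  3^3 + 3 + 1 = 31  −1 ⇒ G_1=30
G_1=30  [base 3] 3^3 + 3  →[3↦4]→  4^4 + 4 = 260  −1 ⇒ G_2=259
G_2=259  [base 4] 4^4 + 3  →[4↦5]→  5^5 + 3 = 3128  −1 ⇒ G_3=3127
G_3=3127  [base 5] 5^5 + 2  →[5↦6]→  6^6 + 2 = 46658  −1 ⇒ G_4=46657

46658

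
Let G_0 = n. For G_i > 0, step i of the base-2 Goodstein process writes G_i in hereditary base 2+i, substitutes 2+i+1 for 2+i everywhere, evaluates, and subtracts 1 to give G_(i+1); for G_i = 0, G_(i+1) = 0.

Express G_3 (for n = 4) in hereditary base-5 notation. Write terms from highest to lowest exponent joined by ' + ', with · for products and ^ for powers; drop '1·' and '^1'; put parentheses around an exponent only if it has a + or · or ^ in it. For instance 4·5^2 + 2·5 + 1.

2·5^2 + 2·5

base 2: 4 = 2^2; at 3: 3^3 = 27; next = 26
base 3: 26 = 2·3^2 + 2·3 + 2; at 4: 2·4^2 + 2·4 + 2 = 42; next = 41
base 4: 41 = 2·4^2 + 2·4 + 1; at 5: 2·5^2 + 2·5 + 1 = 61; next = 60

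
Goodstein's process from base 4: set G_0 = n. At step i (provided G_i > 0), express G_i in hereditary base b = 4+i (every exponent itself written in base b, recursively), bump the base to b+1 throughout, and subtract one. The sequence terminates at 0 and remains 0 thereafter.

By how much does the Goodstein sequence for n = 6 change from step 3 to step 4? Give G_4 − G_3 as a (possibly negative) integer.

-1

[0] 6 ≡ 4 + 2 (base 4). Lift 5: 7. −1: 6.
[1] 6 ≡ 5 + 1 (base 5). Lift 6: 7. −1: 6.
[2] 6 ≡ 6 (base 6). Lift 7: 7. −1: 6.
[3] 6 ≡ 6 (base 7). Lift 8: 6. −1: 5.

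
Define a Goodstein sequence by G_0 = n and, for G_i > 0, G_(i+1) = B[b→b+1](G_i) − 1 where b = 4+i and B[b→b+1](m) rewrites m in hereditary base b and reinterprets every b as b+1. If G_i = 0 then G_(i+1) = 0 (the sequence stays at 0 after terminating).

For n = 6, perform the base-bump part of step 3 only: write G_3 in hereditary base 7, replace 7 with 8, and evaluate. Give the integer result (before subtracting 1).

6

base 4: 6 = 4 + 2; at 5: 5 + 2 = 7; next = 6
base 5: 6 = 5 + 1; at 6: 6 + 1 = 7; next = 6
base 6: 6 = 6; at 7: 7 = 7; next = 6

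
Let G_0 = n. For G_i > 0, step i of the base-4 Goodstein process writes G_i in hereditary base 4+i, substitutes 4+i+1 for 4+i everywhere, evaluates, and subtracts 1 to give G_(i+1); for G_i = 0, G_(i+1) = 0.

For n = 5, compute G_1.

5

[0] 5 ≡ 4 + 1 (base 4). Lift 5: 6. −1: 5.
[1] 5 ≡ 5 (base 5). Lift 6: 6. −1: 5.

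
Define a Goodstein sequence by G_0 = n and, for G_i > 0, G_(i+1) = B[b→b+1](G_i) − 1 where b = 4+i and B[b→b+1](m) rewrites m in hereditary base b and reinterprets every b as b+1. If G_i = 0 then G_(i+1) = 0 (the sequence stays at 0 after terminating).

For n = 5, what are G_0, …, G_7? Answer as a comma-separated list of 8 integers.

(0) 5|_4 = 4 + 1 ↦ 5 + 1|_5 = 6 ⇒ 5
(1) 5|_5 = 5 ↦ 6|_6 = 6 ⇒ 5
(2) 5|_6 = 5 ↦ 5|_7 = 5 ⇒ 4
(3) 4|_7 = 4 ↦ 4|_8 = 4 ⇒ 3
(4) 3|_8 = 3 ↦ 3|_9 = 3 ⇒ 2
(5) 2|_9 = 2 ↦ 2|_10 = 2 ⇒ 1
(6) 1|_10 = 1 ↦ 1|_11 = 1 ⇒ 0

5, 5, 5, 4, 3, 2, 1, 0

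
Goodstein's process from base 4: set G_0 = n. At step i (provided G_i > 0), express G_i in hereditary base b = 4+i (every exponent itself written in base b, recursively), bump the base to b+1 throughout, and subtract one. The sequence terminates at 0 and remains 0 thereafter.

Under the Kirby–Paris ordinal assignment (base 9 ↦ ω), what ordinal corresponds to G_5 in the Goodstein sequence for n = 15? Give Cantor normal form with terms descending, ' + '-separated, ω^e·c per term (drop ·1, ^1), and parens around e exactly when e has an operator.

ω·2 + 6

step 0: 15 = 3·4 + 3; sub 5 for 4: 3·5 + 3; = 18; G_1 = 18−1 = 17
step 1: 17 = 3·5 + 2; sub 6 for 5: 3·6 + 2; = 20; G_2 = 20−1 = 19
step 2: 19 = 3·6 + 1; sub 7 for 6: 3·7 + 1; = 22; G_3 = 22−1 = 21
step 3: 21 = 3·7; sub 8 for 7: 3·8; = 24; G_4 = 24−1 = 23
step 4: 23 = 2·8 + 7; sub 9 for 8: 2·9 + 7; = 25; G_5 = 25−1 = 24
step 5: 24 = 2·9 + 6; sub 10 for 9: 2·10 + 6; = 26; G_6 = 26−1 = 25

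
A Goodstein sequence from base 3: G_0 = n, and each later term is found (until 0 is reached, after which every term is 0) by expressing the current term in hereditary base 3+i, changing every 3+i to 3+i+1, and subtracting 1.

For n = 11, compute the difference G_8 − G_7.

step 0: 11 = 3^2 + 2; sub 4 for 3: 4^2 + 2; = 18; G_1 = 18−1 = 17
step 1: 17 = 4^2 + 1; sub 5 for 4: 5^2 + 1; = 26; G_2 = 26−1 = 25
step 2: 25 = 5^2; sub 6 for 5: 6^2; = 36; G_3 = 36−1 = 35
step 3: 35 = 5·6 + 5; sub 7 for 6: 5·7 + 5; = 40; G_4 = 40−1 = 39
step 4: 39 = 5·7 + 4; sub 8 for 7: 5·8 + 4; = 44; G_5 = 44−1 = 43
step 5: 43 = 5·8 + 3; sub 9 for 8: 5·9 + 3; = 48; G_6 = 48−1 = 47
step 6: 47 = 5·9 + 2; sub 10 for 9: 5·10 + 2; = 52; G_7 = 52−1 = 51
step 7: 51 = 5·10 + 1; sub 11 for 10: 5·11 + 1; = 56; G_8 = 56−1 = 55

4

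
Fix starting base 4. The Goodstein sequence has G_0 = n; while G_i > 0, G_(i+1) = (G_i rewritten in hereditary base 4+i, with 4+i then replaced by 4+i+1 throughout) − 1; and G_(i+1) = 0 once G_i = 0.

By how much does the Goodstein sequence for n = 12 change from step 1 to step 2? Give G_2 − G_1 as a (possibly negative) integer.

[0] 12 ≡ 3·4 (base 4). Lift 5: 15. −1: 14.
[1] 14 ≡ 2·5 + 4 (base 5). Lift 6: 16. −1: 15.

1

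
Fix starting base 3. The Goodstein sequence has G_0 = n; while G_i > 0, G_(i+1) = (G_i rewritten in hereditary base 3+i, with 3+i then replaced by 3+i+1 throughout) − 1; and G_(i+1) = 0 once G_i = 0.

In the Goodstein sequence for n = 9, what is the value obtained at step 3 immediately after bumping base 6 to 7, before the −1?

step 0: 9 = 3^2; sub 4 for 3: 4^2; = 16; G_1 = 16−1 = 15
step 1: 15 = 3·4 + 3; sub 5 for 4: 3·5 + 3; = 18; G_2 = 18−1 = 17
step 2: 17 = 3·5 + 2; sub 6 for 5: 3·6 + 2; = 20; G_3 = 20−1 = 19
step 3: 19 = 3·6 + 1; sub 7 for 6: 3·7 + 1; = 22; G_4 = 22−1 = 21

22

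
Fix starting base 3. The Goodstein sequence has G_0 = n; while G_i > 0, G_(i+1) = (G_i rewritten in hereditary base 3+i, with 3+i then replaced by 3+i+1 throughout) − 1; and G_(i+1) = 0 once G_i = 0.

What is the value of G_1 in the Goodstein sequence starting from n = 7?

8

7 —HB3→ 2·3 + 1 —bump→ 2·4 + 1 = 9 —(−1)→ 8
8 —HB4→ 2·4 —bump→ 2·5 = 10 —(−1)→ 9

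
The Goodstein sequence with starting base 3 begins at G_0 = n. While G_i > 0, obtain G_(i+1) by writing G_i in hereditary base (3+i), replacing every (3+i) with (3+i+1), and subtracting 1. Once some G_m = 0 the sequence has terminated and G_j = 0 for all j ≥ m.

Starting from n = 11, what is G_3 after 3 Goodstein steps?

35

11 —HB3→ 3^2 + 2 —bump→ 4^2 + 2 = 18 —(−1)→ 17
17 —HB4→ 4^2 + 1 —bump→ 5^2 + 1 = 26 —(−1)→ 25
25 —HB5→ 5^2 —bump→ 6^2 = 36 —(−1)→ 35
35 —HB6→ 5·6 + 5 —bump→ 5·7 + 5 = 40 —(−1)→ 39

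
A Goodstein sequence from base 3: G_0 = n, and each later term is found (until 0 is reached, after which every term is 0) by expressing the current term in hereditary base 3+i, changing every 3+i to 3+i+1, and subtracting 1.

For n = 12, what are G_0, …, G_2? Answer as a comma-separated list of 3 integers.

[0] 12 ≡ 3^2 + 3 (base 3). Lift 4: 20. −1: 19.
[1] 19 ≡ 4^2 + 3 (base 4). Lift 5: 28. −1: 27.

12, 19, 27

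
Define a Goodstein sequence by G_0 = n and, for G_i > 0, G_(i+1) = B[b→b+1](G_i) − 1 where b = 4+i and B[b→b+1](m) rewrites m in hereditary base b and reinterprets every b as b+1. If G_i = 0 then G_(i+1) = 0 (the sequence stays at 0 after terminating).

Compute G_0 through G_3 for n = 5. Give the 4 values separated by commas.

[0] 5 ≡ 4 + 1 (base 4). Lift 5: 6. −1: 5.
[1] 5 ≡ 5 (base 5). Lift 6: 6. −1: 5.
[2] 5 ≡ 5 (base 6). Lift 7: 5. −1: 4.

5, 5, 5, 4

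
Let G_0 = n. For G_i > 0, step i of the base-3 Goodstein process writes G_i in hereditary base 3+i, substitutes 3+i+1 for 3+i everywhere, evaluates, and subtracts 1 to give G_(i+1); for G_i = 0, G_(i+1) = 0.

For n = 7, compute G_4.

G_0 = 7. HB_3(7) = 2·3 + 1. Bump = 9. G_1 = 8.
G_1 = 8. HB_4(8) = 2·4. Bump = 10. G_2 = 9.
G_2 = 9. HB_5(9) = 5 + 4. Bump = 10. G_3 = 9.
G_3 = 9. HB_6(9) = 6 + 3. Bump = 10. G_4 = 9.
G_4 = 9. HB_7(9) = 7 + 2. Bump = 10. G_5 = 9.

9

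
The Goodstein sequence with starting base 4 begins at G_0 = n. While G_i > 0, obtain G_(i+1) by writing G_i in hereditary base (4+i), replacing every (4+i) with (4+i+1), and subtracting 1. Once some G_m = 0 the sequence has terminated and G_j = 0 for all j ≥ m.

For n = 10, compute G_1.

base 4: 10 = 2·4 + 2; at 5: 2·5 + 2 = 12; next = 11
base 5: 11 = 2·5 + 1; at 6: 2·6 + 1 = 13; next = 12

11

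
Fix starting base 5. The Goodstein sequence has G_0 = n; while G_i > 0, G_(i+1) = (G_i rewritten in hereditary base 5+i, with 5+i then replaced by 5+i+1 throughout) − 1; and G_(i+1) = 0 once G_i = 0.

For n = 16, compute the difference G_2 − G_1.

i=0: 16 = 3·5 + 1 (b=5); 5→6: 3·6 + 1 = 19; 19−1 = 18
i=1: 18 = 3·6 (b=6); 6→7: 3·7 = 21; 21−1 = 20

2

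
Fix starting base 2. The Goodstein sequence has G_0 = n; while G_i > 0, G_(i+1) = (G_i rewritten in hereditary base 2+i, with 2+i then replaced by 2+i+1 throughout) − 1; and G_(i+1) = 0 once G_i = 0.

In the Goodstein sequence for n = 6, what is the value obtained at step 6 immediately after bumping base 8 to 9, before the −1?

332148

(0) 6|_2 = 2^2 + 2 ↦ 3^3 + 3|_3 = 30 ⇒ 29
(1) 29|_3 = 3^3 + 2 ↦ 4^4 + 2|_4 = 258 ⇒ 257
(2) 257|_4 = 4^4 + 1 ↦ 5^5 + 1|_5 = 3126 ⇒ 3125
(3) 3125|_5 = 5^5 ↦ 6^6|_6 = 46656 ⇒ 46655
(4) 46655|_6 = 5·6^5 + 5·6^4 + 5·6^3 + 5·6^2 + 5·6 + 5 ↦ 5·7^5 + 5·7^4 + 5·7^3 + 5·7^2 + 5·7 + 5|_7 = 98040 ⇒ 98039
(5) 98039|_7 = 5·7^5 + 5·7^4 + 5·7^3 + 5·7^2 + 5·7 + 4 ↦ 5·8^5 + 5·8^4 + 5·8^3 + 5·8^2 + 5·8 + 4|_8 = 187244 ⇒ 187243
(6) 187243|_8 = 5·8^5 + 5·8^4 + 5·8^3 + 5·8^2 + 5·8 + 3 ↦ 5·9^5 + 5·9^4 + 5·9^3 + 5·9^2 + 5·9 + 3|_9 = 332148 ⇒ 332147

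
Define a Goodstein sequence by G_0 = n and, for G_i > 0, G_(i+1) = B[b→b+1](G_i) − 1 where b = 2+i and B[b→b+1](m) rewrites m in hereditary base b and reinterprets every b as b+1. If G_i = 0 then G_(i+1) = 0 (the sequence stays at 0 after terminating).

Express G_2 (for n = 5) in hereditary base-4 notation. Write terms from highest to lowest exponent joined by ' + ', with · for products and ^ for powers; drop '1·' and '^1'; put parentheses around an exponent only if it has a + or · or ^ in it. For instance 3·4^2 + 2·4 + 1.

3·4^3 + 3·4^2 + 3·4 + 3

5 —HB2→ 2^2 + 1 —bump→ 3^3 + 1 = 28 —(−1)→ 27
27 —HB3→ 3^3 —bump→ 4^4 = 256 —(−1)→ 255
255 —HB4→ 3·4^3 + 3·4^2 + 3·4 + 3 —bump→ 3·5^3 + 3·5^2 + 3·5 + 3 = 468 —(−1)→ 467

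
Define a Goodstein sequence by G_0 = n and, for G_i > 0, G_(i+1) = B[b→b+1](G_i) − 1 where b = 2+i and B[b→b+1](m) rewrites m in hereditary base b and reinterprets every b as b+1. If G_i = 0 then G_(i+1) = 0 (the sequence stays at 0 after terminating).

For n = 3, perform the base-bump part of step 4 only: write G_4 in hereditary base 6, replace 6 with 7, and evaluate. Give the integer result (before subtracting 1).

i=0: 3 = 2 + 1 (b=2); 2→3: 3 + 1 = 4; 4−1 = 3
i=1: 3 = 3 (b=3); 3→4: 4 = 4; 4−1 = 3
i=2: 3 = 3 (b=4); 4→5: 3 = 3; 3−1 = 2
i=3: 2 = 2 (b=5); 5→6: 2 = 2; 2−1 = 1
i=4: 1 = 1 (b=6); 6→7: 1 = 1; 1−1 = 0

1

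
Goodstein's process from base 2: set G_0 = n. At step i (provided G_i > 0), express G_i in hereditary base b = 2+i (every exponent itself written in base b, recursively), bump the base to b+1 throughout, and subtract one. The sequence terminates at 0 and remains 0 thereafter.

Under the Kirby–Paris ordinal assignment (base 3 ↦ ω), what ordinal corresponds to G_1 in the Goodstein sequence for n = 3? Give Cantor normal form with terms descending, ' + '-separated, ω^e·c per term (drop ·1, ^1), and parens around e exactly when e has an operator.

ω

[0] 3 ≡ 2 + 1 (base 2). Lift 3: 4. −1: 3.
[1] 3 ≡ 3 (base 3). Lift 4: 4. −1: 3.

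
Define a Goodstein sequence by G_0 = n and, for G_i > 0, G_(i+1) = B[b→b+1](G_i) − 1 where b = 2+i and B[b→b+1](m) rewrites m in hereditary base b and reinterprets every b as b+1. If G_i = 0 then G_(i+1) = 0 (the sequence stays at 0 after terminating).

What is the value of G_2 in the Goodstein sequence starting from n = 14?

1281

[0] 14 ≡ 2^(2 + 1) + 2^2 + 2 (base 2). Lift 3: 111. −1: 110.
[1] 110 ≡ 3^(3 + 1) + 3^3 + 2 (base 3). Lift 4: 1282. −1: 1281.
[2] 1281 ≡ 4^(4 + 1) + 4^4 + 1 (base 4). Lift 5: 18751. −1: 18750.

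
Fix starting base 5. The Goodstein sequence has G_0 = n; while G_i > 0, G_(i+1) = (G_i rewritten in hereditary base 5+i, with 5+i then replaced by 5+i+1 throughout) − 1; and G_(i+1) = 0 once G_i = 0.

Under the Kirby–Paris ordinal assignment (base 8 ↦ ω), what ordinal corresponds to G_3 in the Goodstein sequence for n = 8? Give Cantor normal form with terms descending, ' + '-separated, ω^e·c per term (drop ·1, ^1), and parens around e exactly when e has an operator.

base 5: 8 = 5 + 3; at 6: 6 + 3 = 9; next = 8
base 6: 8 = 6 + 2; at 7: 7 + 2 = 9; next = 8
base 7: 8 = 7 + 1; at 8: 8 + 1 = 9; next = 8
base 8: 8 = 8; at 9: 9 = 9; next = 8

ω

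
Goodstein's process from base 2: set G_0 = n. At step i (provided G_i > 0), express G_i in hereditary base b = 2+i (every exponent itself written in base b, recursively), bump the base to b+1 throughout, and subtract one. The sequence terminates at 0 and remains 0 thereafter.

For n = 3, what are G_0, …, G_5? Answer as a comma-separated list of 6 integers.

i=0: 3 = 2 + 1 (b=2); 2→3: 3 + 1 = 4; 4−1 = 3
i=1: 3 = 3 (b=3); 3→4: 4 = 4; 4−1 = 3
i=2: 3 = 3 (b=4); 4→5: 3 = 3; 3−1 = 2
i=3: 2 = 2 (b=5); 5→6: 2 = 2; 2−1 = 1
i=4: 1 = 1 (b=6); 6→7: 1 = 1; 1−1 = 0

3, 3, 3, 2, 1, 0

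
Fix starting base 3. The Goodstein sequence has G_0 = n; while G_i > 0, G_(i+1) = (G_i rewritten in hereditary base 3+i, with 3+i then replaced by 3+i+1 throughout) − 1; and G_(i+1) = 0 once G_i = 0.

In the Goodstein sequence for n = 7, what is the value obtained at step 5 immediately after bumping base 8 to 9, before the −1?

10

i=0: 7 = 2·3 + 1 (b=3); 3→4: 2·4 + 1 = 9; 9−1 = 8
i=1: 8 = 2·4 (b=4); 4→5: 2·5 = 10; 10−1 = 9
i=2: 9 = 5 + 4 (b=5); 5→6: 6 + 4 = 10; 10−1 = 9
i=3: 9 = 6 + 3 (b=6); 6→7: 7 + 3 = 10; 10−1 = 9
i=4: 9 = 7 + 2 (b=7); 7→8: 8 + 2 = 10; 10−1 = 9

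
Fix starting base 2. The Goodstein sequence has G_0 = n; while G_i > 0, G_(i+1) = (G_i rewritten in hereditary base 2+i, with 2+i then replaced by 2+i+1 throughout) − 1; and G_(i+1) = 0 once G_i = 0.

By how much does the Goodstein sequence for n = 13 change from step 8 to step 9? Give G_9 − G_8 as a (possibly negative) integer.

3038428377778

13 —HB2→ 2^(2 + 1) + 2^2 + 1 —bump→ 3^(3 + 1) + 3^3 + 1 = 109 —(−1)→ 108
108 —HB3→ 3^(3 + 1) + 3^3 —bump→ 4^(4 + 1) + 4^4 = 1280 —(−1)→ 1279
1279 —HB4→ 4^(4 + 1) + 3·4^3 + 3·4^2 + 3·4 + 3 —bump→ 5^(5 + 1) + 3·5^3 + 3·5^2 + 3·5 + 3 = 16093 —(−1)→ 16092
16092 —HB5→ 5^(5 + 1) + 3·5^3 + 3·5^2 + 3·5 + 2 —bump→ 6^(6 + 1) + 3·6^3 + 3·6^2 + 3·6 + 2 = 280712 —(−1)→ 280711
280711 —HB6→ 6^(6 + 1) + 3·6^3 + 3·6^2 + 3·6 + 1 —bump→ 7^(7 + 1) + 3·7^3 + 3·7^2 + 3·7 + 1 = 5765999 —(−1)→ 5765998
5765998 —HB7→ 7^(7 + 1) + 3·7^3 + 3·7^2 + 3·7 —bump→ 8^(8 + 1) + 3·8^3 + 3·8^2 + 3·8 = 134219480 —(−1)→ 134219479
134219479 —HB8→ 8^(8 + 1) + 3·8^3 + 3·8^2 + 2·8 + 7 —bump→ 9^(9 + 1) + 3·9^3 + 3·9^2 + 2·9 + 7 = 3486786856 —(−1)→ 3486786855
3486786855 —HB9→ 9^(9 + 1) + 3·9^3 + 3·9^2 + 2·9 + 6 —bump→ 10^(10 + 1) + 3·10^3 + 3·10^2 + 2·10 + 6 = 100000003326 —(−1)→ 100000003325
100000003325 —HB10→ 10^(10 + 1) + 3·10^3 + 3·10^2 + 2·10 + 5 —bump→ 11^(11 + 1) + 3·11^3 + 3·11^2 + 2·11 + 5 = 3138428381104 —(−1)→ 3138428381103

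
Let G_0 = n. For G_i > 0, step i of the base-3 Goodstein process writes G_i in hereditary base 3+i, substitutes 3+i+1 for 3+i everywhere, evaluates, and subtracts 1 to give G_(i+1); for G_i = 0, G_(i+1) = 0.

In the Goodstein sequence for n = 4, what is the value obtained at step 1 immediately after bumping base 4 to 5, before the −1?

5

(0) 4|_3 = 3 + 1 ↦ 4 + 1|_4 = 5 ⇒ 4
(1) 4|_4 = 4 ↦ 5|_5 = 5 ⇒ 4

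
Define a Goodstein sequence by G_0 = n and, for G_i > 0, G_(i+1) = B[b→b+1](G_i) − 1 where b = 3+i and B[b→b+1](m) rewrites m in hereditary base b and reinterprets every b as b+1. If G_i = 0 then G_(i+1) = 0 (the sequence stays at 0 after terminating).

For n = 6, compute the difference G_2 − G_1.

0

G_0 = 6. HB_3(6) = 2·3. Bump = 8. G_1 = 7.
G_1 = 7. HB_4(7) = 4 + 3. Bump = 8. G_2 = 7.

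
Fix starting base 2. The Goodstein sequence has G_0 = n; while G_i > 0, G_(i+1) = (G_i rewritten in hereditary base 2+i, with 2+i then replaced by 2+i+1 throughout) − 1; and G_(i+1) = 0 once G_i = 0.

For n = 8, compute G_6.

G_0 = 8. HB_2(8) = 2^(2 + 1). Bump = 81. G_1 = 80.
G_1 = 80. HB_3(80) = 2·3^3 + 2·3^2 + 2·3 + 2. Bump = 554. G_2 = 553.
G_2 = 553. HB_4(553) = 2·4^4 + 2·4^2 + 2·4 + 1. Bump = 6311. G_3 = 6310.
G_3 = 6310. HB_5(6310) = 2·5^5 + 2·5^2 + 2·5. Bump = 93396. G_4 = 93395.
G_4 = 93395. HB_6(93395) = 2·6^6 + 2·6^2 + 6 + 5. Bump = 1647196. G_5 = 1647195.
G_5 = 1647195. HB_7(1647195) = 2·7^7 + 2·7^2 + 7 + 4. Bump = 33554572. G_6 = 33554571.
G_6 = 33554571. HB_8(33554571) = 2·8^8 + 2·8^2 + 8 + 3. Bump = 774841152. G_7 = 774841151.

33554571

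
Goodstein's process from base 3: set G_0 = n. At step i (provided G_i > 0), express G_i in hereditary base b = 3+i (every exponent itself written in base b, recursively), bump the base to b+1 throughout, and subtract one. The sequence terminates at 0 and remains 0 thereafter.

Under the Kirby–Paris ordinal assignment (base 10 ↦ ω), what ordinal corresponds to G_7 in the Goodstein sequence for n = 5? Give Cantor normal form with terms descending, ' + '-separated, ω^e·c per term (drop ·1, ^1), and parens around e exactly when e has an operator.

1

G_0=5  [base 3] 3 + 2  →[3↦4]→  4 + 2 = 6  −1 ⇒ G_1=5
G_1=5  [base 4] 4 + 1  →[4↦5]→  5 + 1 = 6  −1 ⇒ G_2=5
G_2=5  [base 5] 5  →[5↦6]→  6 = 6  −1 ⇒ G_3=5
G_3=5  [base 6] 5  →[6↦7]→  5 = 5  −1 ⇒ G_4=4
G_4=4  [base 7] 4  →[7↦8]→  4 = 4  −1 ⇒ G_5=3
G_5=3  [base 8] 3  →[8↦9]→  3 = 3  −1 ⇒ G_6=2
G_6=2  [base 9] 2  →[9↦10]→  2 = 2  −1 ⇒ G_7=1
G_7=1  [base 10] 1  →[10↦11]→  1 = 1  −1 ⇒ G_8=0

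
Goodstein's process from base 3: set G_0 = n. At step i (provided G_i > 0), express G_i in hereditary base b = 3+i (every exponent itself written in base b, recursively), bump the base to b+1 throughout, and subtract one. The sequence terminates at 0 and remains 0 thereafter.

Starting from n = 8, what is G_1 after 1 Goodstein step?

9

[0] 8 ≡ 2·3 + 2 (base 3). Lift 4: 10. −1: 9.
[1] 9 ≡ 2·4 + 1 (base 4). Lift 5: 11. −1: 10.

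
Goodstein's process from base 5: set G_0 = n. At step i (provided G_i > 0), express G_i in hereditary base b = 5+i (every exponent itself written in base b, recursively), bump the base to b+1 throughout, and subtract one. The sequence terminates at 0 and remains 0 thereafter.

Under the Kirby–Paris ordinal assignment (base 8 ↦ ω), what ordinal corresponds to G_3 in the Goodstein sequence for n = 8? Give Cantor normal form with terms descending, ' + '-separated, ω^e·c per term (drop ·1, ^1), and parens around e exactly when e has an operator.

ω

i=0: 8 = 5 + 3 (b=5); 5→6: 6 + 3 = 9; 9−1 = 8
i=1: 8 = 6 + 2 (b=6); 6→7: 7 + 2 = 9; 9−1 = 8
i=2: 8 = 7 + 1 (b=7); 7→8: 8 + 1 = 9; 9−1 = 8
i=3: 8 = 8 (b=8); 8→9: 9 = 9; 9−1 = 8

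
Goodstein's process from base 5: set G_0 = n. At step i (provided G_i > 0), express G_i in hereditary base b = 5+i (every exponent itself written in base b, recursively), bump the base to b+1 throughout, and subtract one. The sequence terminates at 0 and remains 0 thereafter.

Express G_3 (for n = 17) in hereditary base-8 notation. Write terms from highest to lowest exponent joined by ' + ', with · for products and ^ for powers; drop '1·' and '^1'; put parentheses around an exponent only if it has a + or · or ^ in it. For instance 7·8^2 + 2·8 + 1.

2·8 + 7

base 5: 17 = 3·5 + 2; at 6: 3·6 + 2 = 20; next = 19
base 6: 19 = 3·6 + 1; at 7: 3·7 + 1 = 22; next = 21
base 7: 21 = 3·7; at 8: 3·8 = 24; next = 23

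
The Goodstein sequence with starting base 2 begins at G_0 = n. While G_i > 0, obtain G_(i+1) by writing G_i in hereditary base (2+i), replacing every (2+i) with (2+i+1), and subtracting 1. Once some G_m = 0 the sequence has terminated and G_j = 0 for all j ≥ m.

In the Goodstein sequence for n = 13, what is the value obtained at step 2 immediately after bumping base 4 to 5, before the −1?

16093

i=0: 13 = 2^(2 + 1) + 2^2 + 1 (b=2); 2→3: 3^(3 + 1) + 3^3 + 1 = 109; 109−1 = 108
i=1: 108 = 3^(3 + 1) + 3^3 (b=3); 3→4: 4^(4 + 1) + 4^4 = 1280; 1280−1 = 1279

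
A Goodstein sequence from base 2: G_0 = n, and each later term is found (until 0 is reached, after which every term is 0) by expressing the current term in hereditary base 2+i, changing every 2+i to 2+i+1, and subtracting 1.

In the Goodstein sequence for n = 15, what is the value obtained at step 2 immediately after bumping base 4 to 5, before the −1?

G_0=15  [base 2] 2^(2 + 1) + 2^2 + 2 + 1  →[2↦3]→  3^(3 + 1) + 3^3 + 3 + 1 = 112  −1 ⇒ G_1=111
G_1=111  [base 3] 3^(3 + 1) + 3^3 + 3  →[3↦4]→  4^(4 + 1) + 4^4 + 4 = 1284  −1 ⇒ G_2=1283
G_2=1283  [base 4] 4^(4 + 1) + 4^4 + 3  →[4↦5]→  5^(5 + 1) + 5^5 + 3 = 18753  −1 ⇒ G_3=18752

18753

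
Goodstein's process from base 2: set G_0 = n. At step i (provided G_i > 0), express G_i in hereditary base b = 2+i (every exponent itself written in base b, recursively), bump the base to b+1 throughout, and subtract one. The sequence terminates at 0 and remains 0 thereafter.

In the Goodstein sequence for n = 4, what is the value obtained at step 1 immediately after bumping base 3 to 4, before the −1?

4 —HB2→ 2^2 —bump→ 3^3 = 27 —(−1)→ 26
26 —HB3→ 2·3^2 + 2·3 + 2 —bump→ 2·4^2 + 2·4 + 2 = 42 —(−1)→ 41

42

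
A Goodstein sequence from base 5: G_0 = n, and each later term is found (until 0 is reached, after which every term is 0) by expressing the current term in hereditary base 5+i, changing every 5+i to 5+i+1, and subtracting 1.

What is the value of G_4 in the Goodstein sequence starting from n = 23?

G_0=23  [base 5] 4·5 + 3  →[5↦6]→  4·6 + 3 = 27  −1 ⇒ G_1=26
G_1=26  [base 6] 4·6 + 2  →[6↦7]→  4·7 + 2 = 30  −1 ⇒ G_2=29
G_2=29  [base 7] 4·7 + 1  →[7↦8]→  4·8 + 1 = 33  −1 ⇒ G_3=32
G_3=32  [base 8] 4·8  →[8↦9]→  4·9 = 36  −1 ⇒ G_4=35
G_4=35  [base 9] 3·9 + 8  →[9↦10]→  3·10 + 8 = 38  −1 ⇒ G_5=37

35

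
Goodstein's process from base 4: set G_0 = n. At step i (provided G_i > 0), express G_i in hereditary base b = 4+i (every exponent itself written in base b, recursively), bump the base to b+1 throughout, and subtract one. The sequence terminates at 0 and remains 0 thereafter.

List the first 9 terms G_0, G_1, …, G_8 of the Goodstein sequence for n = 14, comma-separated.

14, 16, 18, 20, 21, 22, 23, 24, 25

G_0 = 14. HB_4(14) = 3·4 + 2. Bump = 17. G_1 = 16.
G_1 = 16. HB_5(16) = 3·5 + 1. Bump = 19. G_2 = 18.
G_2 = 18. HB_6(18) = 3·6. Bump = 21. G_3 = 20.
G_3 = 20. HB_7(20) = 2·7 + 6. Bump = 22. G_4 = 21.
G_4 = 21. HB_8(21) = 2·8 + 5. Bump = 23. G_5 = 22.
G_5 = 22. HB_9(22) = 2·9 + 4. Bump = 24. G_6 = 23.
G_6 = 23. HB_10(23) = 2·10 + 3. Bump = 25. G_7 = 24.
G_7 = 24. HB_11(24) = 2·11 + 2. Bump = 26. G_8 = 25.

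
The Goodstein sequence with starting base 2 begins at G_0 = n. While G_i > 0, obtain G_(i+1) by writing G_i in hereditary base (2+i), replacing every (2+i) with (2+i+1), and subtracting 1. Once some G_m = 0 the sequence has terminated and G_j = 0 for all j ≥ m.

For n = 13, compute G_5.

(0) 13|_2 = 2^(2 + 1) + 2^2 + 1 ↦ 3^(3 + 1) + 3^3 + 1|_3 = 109 ⇒ 108
(1) 108|_3 = 3^(3 + 1) + 3^3 ↦ 4^(4 + 1) + 4^4|_4 = 1280 ⇒ 1279
(2) 1279|_4 = 4^(4 + 1) + 3·4^3 + 3·4^2 + 3·4 + 3 ↦ 5^(5 + 1) + 3·5^3 + 3·5^2 + 3·5 + 3|_5 = 16093 ⇒ 16092
(3) 16092|_5 = 5^(5 + 1) + 3·5^3 + 3·5^2 + 3·5 + 2 ↦ 6^(6 + 1) + 3·6^3 + 3·6^2 + 3·6 + 2|_6 = 280712 ⇒ 280711
(4) 280711|_6 = 6^(6 + 1) + 3·6^3 + 3·6^2 + 3·6 + 1 ↦ 7^(7 + 1) + 3·7^3 + 3·7^2 + 3·7 + 1|_7 = 5765999 ⇒ 5765998
(5) 5765998|_7 = 7^(7 + 1) + 3·7^3 + 3·7^2 + 3·7 ↦ 8^(8 + 1) + 3·8^3 + 3·8^2 + 3·8|_8 = 134219480 ⇒ 134219479

5765998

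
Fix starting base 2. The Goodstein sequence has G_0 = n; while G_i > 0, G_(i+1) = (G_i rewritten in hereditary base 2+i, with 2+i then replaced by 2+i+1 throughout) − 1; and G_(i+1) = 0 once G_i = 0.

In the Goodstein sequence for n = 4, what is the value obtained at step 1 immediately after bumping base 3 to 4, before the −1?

42

i=0: 4 = 2^2 (b=2); 2→3: 3^3 = 27; 27−1 = 26
i=1: 26 = 2·3^2 + 2·3 + 2 (b=3); 3→4: 2·4^2 + 2·4 + 2 = 42; 42−1 = 41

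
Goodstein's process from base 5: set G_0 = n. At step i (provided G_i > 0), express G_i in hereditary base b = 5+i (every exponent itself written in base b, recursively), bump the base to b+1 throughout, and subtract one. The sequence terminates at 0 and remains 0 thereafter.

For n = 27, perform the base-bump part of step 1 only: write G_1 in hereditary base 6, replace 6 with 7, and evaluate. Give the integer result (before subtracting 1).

base 5: 27 = 5^2 + 2; at 6: 6^2 + 2 = 38; next = 37
base 6: 37 = 6^2 + 1; at 7: 7^2 + 1 = 50; next = 49

50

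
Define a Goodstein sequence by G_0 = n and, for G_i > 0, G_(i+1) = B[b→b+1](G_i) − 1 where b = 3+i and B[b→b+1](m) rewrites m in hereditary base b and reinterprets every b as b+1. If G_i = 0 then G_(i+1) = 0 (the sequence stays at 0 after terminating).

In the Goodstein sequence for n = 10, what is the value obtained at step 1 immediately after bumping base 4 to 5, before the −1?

step 0: 10 = 3^2 + 1; sub 4 for 3: 4^2 + 1; = 17; G_1 = 17−1 = 16
step 1: 16 = 4^2; sub 5 for 4: 5^2; = 25; G_2 = 25−1 = 24

25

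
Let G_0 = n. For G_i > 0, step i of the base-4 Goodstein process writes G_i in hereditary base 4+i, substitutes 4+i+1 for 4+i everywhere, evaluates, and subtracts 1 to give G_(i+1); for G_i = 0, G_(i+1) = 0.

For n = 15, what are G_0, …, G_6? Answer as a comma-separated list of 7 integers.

G_0 = 15. HB_4(15) = 3·4 + 3. Bump = 18. G_1 = 17.
G_1 = 17. HB_5(17) = 3·5 + 2. Bump = 20. G_2 = 19.
G_2 = 19. HB_6(19) = 3·6 + 1. Bump = 22. G_3 = 21.
G_3 = 21. HB_7(21) = 3·7. Bump = 24. G_4 = 23.
G_4 = 23. HB_8(23) = 2·8 + 7. Bump = 25. G_5 = 24.
G_5 = 24. HB_9(24) = 2·9 + 6. Bump = 26. G_6 = 25.

15, 17, 19, 21, 23, 24, 25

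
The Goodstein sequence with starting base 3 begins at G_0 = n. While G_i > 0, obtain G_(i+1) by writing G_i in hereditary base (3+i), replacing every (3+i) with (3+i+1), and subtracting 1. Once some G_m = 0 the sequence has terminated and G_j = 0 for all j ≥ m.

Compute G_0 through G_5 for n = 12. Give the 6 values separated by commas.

base 3: 12 = 3^2 + 3; at 4: 4^2 + 4 = 20; next = 19
base 4: 19 = 4^2 + 3; at 5: 5^2 + 3 = 28; next = 27
base 5: 27 = 5^2 + 2; at 6: 6^2 + 2 = 38; next = 37
base 6: 37 = 6^2 + 1; at 7: 7^2 + 1 = 50; next = 49
base 7: 49 = 7^2; at 8: 8^2 = 64; next = 63

12, 19, 27, 37, 49, 63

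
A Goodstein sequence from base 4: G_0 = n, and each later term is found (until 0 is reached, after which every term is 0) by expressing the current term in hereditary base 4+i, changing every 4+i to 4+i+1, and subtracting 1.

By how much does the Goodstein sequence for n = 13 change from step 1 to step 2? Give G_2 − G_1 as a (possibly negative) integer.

(0) 13|_4 = 3·4 + 1 ↦ 3·5 + 1|_5 = 16 ⇒ 15
(1) 15|_5 = 3·5 ↦ 3·6|_6 = 18 ⇒ 17

2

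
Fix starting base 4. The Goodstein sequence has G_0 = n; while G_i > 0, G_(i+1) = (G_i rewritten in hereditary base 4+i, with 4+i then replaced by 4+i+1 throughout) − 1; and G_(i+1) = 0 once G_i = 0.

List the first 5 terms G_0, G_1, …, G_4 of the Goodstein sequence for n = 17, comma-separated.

i=0: 17 = 4^2 + 1 (b=4); 4→5: 5^2 + 1 = 26; 26−1 = 25
i=1: 25 = 5^2 (b=5); 5→6: 6^2 = 36; 36−1 = 35
i=2: 35 = 5·6 + 5 (b=6); 6→7: 5·7 + 5 = 40; 40−1 = 39
i=3: 39 = 5·7 + 4 (b=7); 7→8: 5·8 + 4 = 44; 44−1 = 43

17, 25, 35, 39, 43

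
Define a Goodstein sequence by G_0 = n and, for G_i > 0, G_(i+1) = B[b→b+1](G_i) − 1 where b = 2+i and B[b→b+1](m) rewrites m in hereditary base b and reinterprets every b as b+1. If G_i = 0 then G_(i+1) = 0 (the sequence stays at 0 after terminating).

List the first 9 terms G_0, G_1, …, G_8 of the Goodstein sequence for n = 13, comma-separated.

(0) 13|_2 = 2^(2 + 1) + 2^2 + 1 ↦ 3^(3 + 1) + 3^3 + 1|_3 = 109 ⇒ 108
(1) 108|_3 = 3^(3 + 1) + 3^3 ↦ 4^(4 + 1) + 4^4|_4 = 1280 ⇒ 1279
(2) 1279|_4 = 4^(4 + 1) + 3·4^3 + 3·4^2 + 3·4 + 3 ↦ 5^(5 + 1) + 3·5^3 + 3·5^2 + 3·5 + 3|_5 = 16093 ⇒ 16092
(3) 16092|_5 = 5^(5 + 1) + 3·5^3 + 3·5^2 + 3·5 + 2 ↦ 6^(6 + 1) + 3·6^3 + 3·6^2 + 3·6 + 2|_6 = 280712 ⇒ 280711
(4) 280711|_6 = 6^(6 + 1) + 3·6^3 + 3·6^2 + 3·6 + 1 ↦ 7^(7 + 1) + 3·7^3 + 3·7^2 + 3·7 + 1|_7 = 5765999 ⇒ 5765998
(5) 5765998|_7 = 7^(7 + 1) + 3·7^3 + 3·7^2 + 3·7 ↦ 8^(8 + 1) + 3·8^3 + 3·8^2 + 3·8|_8 = 134219480 ⇒ 134219479
(6) 134219479|_8 = 8^(8 + 1) + 3·8^3 + 3·8^2 + 2·8 + 7 ↦ 9^(9 + 1) + 3·9^3 + 3·9^2 + 2·9 + 7|_9 = 3486786856 ⇒ 3486786855
(7) 3486786855|_9 = 9^(9 + 1) + 3·9^3 + 3·9^2 + 2·9 + 6 ↦ 10^(10 + 1) + 3·10^3 + 3·10^2 + 2·10 + 6|_10 = 100000003326 ⇒ 100000003325

13, 108, 1279, 16092, 280711, 5765998, 134219479, 3486786855, 100000003325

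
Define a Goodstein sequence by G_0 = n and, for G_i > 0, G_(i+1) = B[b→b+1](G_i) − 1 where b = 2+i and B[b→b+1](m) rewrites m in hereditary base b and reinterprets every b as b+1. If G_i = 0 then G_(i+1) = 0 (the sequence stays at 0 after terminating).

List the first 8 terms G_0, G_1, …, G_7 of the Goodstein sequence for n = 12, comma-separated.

G_0=12  [base 2] 2^(2 + 1) + 2^2  →[2↦3]→  3^(3 + 1) + 3^3 = 108  −1 ⇒ G_1=107
G_1=107  [base 3] 3^(3 + 1) + 2·3^2 + 2·3 + 2  →[3↦4]→  4^(4 + 1) + 2·4^2 + 2·4 + 2 = 1066  −1 ⇒ G_2=1065
G_2=1065  [base 4] 4^(4 + 1) + 2·4^2 + 2·4 + 1  →[4↦5]→  5^(5 + 1) + 2·5^2 + 2·5 + 1 = 15686  −1 ⇒ G_3=15685
G_3=15685  [base 5] 5^(5 + 1) + 2·5^2 + 2·5  →[5↦6]→  6^(6 + 1) + 2·6^2 + 2·6 = 280020  −1 ⇒ G_4=280019
G_4=280019  [base 6] 6^(6 + 1) + 2·6^2 + 6 + 5  →[6↦7]→  7^(7 + 1) + 2·7^2 + 7 + 5 = 5764911  −1 ⇒ G_5=5764910
G_5=5764910  [base 7] 7^(7 + 1) + 2·7^2 + 7 + 4  →[7↦8]→  8^(8 + 1) + 2·8^2 + 8 + 4 = 134217868  −1 ⇒ G_6=134217867
G_6=134217867  [base 8] 8^(8 + 1) + 2·8^2 + 8 + 3  →[8↦9]→  9^(9 + 1) + 2·9^2 + 9 + 3 = 3486784575  −1 ⇒ G_7=3486784574

12, 107, 1065, 15685, 280019, 5764910, 134217867, 3486784574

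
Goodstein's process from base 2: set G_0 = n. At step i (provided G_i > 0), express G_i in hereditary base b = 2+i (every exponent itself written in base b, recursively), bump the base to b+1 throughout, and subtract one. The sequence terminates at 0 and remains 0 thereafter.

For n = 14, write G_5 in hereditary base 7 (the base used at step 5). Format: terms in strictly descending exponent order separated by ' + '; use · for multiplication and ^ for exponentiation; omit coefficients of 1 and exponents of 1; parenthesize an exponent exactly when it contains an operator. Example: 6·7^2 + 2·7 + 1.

7^(7 + 1) + 5·7^5 + 5·7^4 + 5·7^3 + 5·7^2 + 5·7 + 4

G_0=14  [base 2] 2^(2 + 1) + 2^2 + 2  →[2↦3]→  3^(3 + 1) + 3^3 + 3 = 111  −1 ⇒ G_1=110
G_1=110  [base 3] 3^(3 + 1) + 3^3 + 2  →[3↦4]→  4^(4 + 1) + 4^4 + 2 = 1282  −1 ⇒ G_2=1281
G_2=1281  [base 4] 4^(4 + 1) + 4^4 + 1  →[4↦5]→  5^(5 + 1) + 5^5 + 1 = 18751  −1 ⇒ G_3=18750
G_3=18750  [base 5] 5^(5 + 1) + 5^5  →[5↦6]→  6^(6 + 1) + 6^6 = 326592  −1 ⇒ G_4=326591
G_4=326591  [base 6] 6^(6 + 1) + 5·6^5 + 5·6^4 + 5·6^3 + 5·6^2 + 5·6 + 5  →[6↦7]→  7^(7 + 1) + 5·7^5 + 5·7^4 + 5·7^3 + 5·7^2 + 5·7 + 5 = 5862841  −1 ⇒ G_5=5862840
G_5=5862840  [base 7] 7^(7 + 1) + 5·7^5 + 5·7^4 + 5·7^3 + 5·7^2 + 5·7 + 4  →[7↦8]→  8^(8 + 1) + 5·8^5 + 5·8^4 + 5·8^3 + 5·8^2 + 5·8 + 4 = 134404972  −1 ⇒ G_6=134404971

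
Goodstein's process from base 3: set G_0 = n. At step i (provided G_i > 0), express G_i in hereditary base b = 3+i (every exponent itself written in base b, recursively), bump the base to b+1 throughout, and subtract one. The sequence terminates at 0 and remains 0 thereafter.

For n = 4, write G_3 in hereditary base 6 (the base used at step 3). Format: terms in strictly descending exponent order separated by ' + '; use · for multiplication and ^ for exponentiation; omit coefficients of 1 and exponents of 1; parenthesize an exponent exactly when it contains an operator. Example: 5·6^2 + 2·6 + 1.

3

4 —HB3→ 3 + 1 —bump→ 4 + 1 = 5 —(−1)→ 4
4 —HB4→ 4 —bump→ 5 = 5 —(−1)→ 4
4 —HB5→ 4 —bump→ 4 = 4 —(−1)→ 3
3 —HB6→ 3 —bump→ 3 = 3 —(−1)→ 2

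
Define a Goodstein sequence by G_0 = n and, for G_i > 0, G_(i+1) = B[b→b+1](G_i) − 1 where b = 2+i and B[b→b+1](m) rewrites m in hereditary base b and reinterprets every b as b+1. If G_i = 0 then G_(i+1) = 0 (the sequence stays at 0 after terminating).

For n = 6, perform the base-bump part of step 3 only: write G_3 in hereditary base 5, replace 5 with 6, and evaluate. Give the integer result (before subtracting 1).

46656

G_0=6  [base 2] 2^2 + 2  →[2↦3]→  3^3 + 3 = 30  −1 ⇒ G_1=29
G_1=29  [base 3] 3^3 + 2  →[3↦4]→  4^4 + 2 = 258  −1 ⇒ G_2=257
G_2=257  [base 4] 4^4 + 1  →[4↦5]→  5^5 + 1 = 3126  −1 ⇒ G_3=3125
G_3=3125  [base 5] 5^5  →[5↦6]→  6^6 = 46656  −1 ⇒ G_4=46655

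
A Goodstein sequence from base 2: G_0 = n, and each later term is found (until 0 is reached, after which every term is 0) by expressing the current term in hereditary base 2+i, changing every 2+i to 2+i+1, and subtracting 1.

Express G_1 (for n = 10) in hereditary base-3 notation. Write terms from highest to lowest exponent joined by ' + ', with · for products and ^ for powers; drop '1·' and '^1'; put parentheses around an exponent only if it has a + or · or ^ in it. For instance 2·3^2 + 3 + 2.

G_0=10  [base 2] 2^(2 + 1) + 2  →[2↦3]→  3^(3 + 1) + 3 = 84  −1 ⇒ G_1=83
G_1=83  [base 3] 3^(3 + 1) + 2  →[3↦4]→  4^(4 + 1) + 2 = 1026  −1 ⇒ G_2=1025

3^(3 + 1) + 2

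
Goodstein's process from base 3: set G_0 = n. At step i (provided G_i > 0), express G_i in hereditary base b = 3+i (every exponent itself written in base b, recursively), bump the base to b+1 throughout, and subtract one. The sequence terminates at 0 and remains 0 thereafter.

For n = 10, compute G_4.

30

G_0=10  [base 3] 3^2 + 1  →[3↦4]→  4^2 + 1 = 17  −1 ⇒ G_1=16
G_1=16  [base 4] 4^2  →[4↦5]→  5^2 = 25  −1 ⇒ G_2=24
G_2=24  [base 5] 4·5 + 4  →[5↦6]→  4·6 + 4 = 28  −1 ⇒ G_3=27
G_3=27  [base 6] 4·6 + 3  →[6↦7]→  4·7 + 3 = 31  −1 ⇒ G_4=30
G_4=30  [base 7] 4·7 + 2  →[7↦8]→  4·8 + 2 = 34  −1 ⇒ G_5=33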